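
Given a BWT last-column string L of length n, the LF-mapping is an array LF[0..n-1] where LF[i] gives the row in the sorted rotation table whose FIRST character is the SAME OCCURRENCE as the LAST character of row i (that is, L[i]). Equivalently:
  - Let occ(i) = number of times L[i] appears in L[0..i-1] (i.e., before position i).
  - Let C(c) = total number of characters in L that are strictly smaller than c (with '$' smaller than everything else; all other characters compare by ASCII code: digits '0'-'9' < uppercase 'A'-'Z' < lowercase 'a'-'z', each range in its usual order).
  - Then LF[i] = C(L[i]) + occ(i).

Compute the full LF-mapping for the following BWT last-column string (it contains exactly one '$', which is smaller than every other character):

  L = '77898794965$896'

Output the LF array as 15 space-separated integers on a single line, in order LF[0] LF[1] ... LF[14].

Answer: 5 6 8 11 9 7 12 1 13 3 2 0 10 14 4

Derivation:
Char counts: '$':1, '4':1, '5':1, '6':2, '7':3, '8':3, '9':4
C (first-col start): C('$')=0, C('4')=1, C('5')=2, C('6')=3, C('7')=5, C('8')=8, C('9')=11
L[0]='7': occ=0, LF[0]=C('7')+0=5+0=5
L[1]='7': occ=1, LF[1]=C('7')+1=5+1=6
L[2]='8': occ=0, LF[2]=C('8')+0=8+0=8
L[3]='9': occ=0, LF[3]=C('9')+0=11+0=11
L[4]='8': occ=1, LF[4]=C('8')+1=8+1=9
L[5]='7': occ=2, LF[5]=C('7')+2=5+2=7
L[6]='9': occ=1, LF[6]=C('9')+1=11+1=12
L[7]='4': occ=0, LF[7]=C('4')+0=1+0=1
L[8]='9': occ=2, LF[8]=C('9')+2=11+2=13
L[9]='6': occ=0, LF[9]=C('6')+0=3+0=3
L[10]='5': occ=0, LF[10]=C('5')+0=2+0=2
L[11]='$': occ=0, LF[11]=C('$')+0=0+0=0
L[12]='8': occ=2, LF[12]=C('8')+2=8+2=10
L[13]='9': occ=3, LF[13]=C('9')+3=11+3=14
L[14]='6': occ=1, LF[14]=C('6')+1=3+1=4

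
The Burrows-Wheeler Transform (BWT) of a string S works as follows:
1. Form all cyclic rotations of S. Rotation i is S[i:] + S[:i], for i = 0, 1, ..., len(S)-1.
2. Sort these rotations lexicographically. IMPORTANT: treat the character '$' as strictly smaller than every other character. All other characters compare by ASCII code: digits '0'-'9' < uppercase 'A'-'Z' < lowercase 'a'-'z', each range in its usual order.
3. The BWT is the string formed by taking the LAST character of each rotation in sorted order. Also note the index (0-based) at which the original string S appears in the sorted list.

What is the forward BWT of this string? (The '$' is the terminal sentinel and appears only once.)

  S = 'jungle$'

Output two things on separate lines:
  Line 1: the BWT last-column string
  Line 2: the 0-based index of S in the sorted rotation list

Answer: eln$guj
3

Derivation:
All 7 rotations (rotation i = S[i:]+S[:i]):
  rot[0] = jungle$
  rot[1] = ungle$j
  rot[2] = ngle$ju
  rot[3] = gle$jun
  rot[4] = le$jung
  rot[5] = e$jungl
  rot[6] = $jungle
Sorted (with $ < everything):
  sorted[0] = $jungle  (last char: 'e')
  sorted[1] = e$jungl  (last char: 'l')
  sorted[2] = gle$jun  (last char: 'n')
  sorted[3] = jungle$  (last char: '$')
  sorted[4] = le$jung  (last char: 'g')
  sorted[5] = ngle$ju  (last char: 'u')
  sorted[6] = ungle$j  (last char: 'j')
Last column: eln$guj
Original string S is at sorted index 3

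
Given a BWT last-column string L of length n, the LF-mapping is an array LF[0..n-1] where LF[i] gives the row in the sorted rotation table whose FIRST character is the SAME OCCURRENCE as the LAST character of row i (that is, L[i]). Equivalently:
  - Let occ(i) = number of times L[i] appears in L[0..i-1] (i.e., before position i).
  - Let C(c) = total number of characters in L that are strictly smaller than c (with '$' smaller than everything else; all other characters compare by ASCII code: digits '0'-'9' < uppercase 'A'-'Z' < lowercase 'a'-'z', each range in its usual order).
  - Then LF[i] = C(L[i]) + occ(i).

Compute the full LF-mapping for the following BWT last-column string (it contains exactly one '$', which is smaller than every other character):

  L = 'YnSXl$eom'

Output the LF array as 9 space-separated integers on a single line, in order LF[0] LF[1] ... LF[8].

Answer: 3 7 1 2 5 0 4 8 6

Derivation:
Char counts: '$':1, 'S':1, 'X':1, 'Y':1, 'e':1, 'l':1, 'm':1, 'n':1, 'o':1
C (first-col start): C('$')=0, C('S')=1, C('X')=2, C('Y')=3, C('e')=4, C('l')=5, C('m')=6, C('n')=7, C('o')=8
L[0]='Y': occ=0, LF[0]=C('Y')+0=3+0=3
L[1]='n': occ=0, LF[1]=C('n')+0=7+0=7
L[2]='S': occ=0, LF[2]=C('S')+0=1+0=1
L[3]='X': occ=0, LF[3]=C('X')+0=2+0=2
L[4]='l': occ=0, LF[4]=C('l')+0=5+0=5
L[5]='$': occ=0, LF[5]=C('$')+0=0+0=0
L[6]='e': occ=0, LF[6]=C('e')+0=4+0=4
L[7]='o': occ=0, LF[7]=C('o')+0=8+0=8
L[8]='m': occ=0, LF[8]=C('m')+0=6+0=6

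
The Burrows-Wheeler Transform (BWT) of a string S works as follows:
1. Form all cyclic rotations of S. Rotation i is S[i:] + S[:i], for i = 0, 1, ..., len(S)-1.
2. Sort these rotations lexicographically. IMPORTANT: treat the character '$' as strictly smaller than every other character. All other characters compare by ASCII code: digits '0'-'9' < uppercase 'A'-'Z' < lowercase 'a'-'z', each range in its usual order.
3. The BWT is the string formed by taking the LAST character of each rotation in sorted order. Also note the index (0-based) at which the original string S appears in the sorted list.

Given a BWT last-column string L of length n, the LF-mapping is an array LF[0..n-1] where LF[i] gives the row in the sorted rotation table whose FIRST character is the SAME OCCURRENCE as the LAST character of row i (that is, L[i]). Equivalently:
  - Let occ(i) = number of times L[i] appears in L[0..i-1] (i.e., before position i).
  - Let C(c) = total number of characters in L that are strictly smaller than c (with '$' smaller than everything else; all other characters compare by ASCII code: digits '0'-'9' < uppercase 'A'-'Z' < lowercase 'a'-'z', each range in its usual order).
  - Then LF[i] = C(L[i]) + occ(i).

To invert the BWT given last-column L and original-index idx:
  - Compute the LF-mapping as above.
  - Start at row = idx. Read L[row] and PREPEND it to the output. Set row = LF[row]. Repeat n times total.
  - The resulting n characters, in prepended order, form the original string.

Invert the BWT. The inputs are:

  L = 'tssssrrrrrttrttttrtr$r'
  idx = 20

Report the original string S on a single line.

Answer: ttsrrsrrtsrrttsrrrttt$

Derivation:
LF mapping: 14 10 11 12 13 1 2 3 4 5 15 16 6 17 18 19 20 7 21 8 0 9
Walk LF starting at row 20, prepending L[row]:
  step 1: row=20, L[20]='$', prepend. Next row=LF[20]=0
  step 2: row=0, L[0]='t', prepend. Next row=LF[0]=14
  step 3: row=14, L[14]='t', prepend. Next row=LF[14]=18
  step 4: row=18, L[18]='t', prepend. Next row=LF[18]=21
  step 5: row=21, L[21]='r', prepend. Next row=LF[21]=9
  step 6: row=9, L[9]='r', prepend. Next row=LF[9]=5
  step 7: row=5, L[5]='r', prepend. Next row=LF[5]=1
  step 8: row=1, L[1]='s', prepend. Next row=LF[1]=10
  step 9: row=10, L[10]='t', prepend. Next row=LF[10]=15
  step 10: row=15, L[15]='t', prepend. Next row=LF[15]=19
  step 11: row=19, L[19]='r', prepend. Next row=LF[19]=8
  step 12: row=8, L[8]='r', prepend. Next row=LF[8]=4
  step 13: row=4, L[4]='s', prepend. Next row=LF[4]=13
  step 14: row=13, L[13]='t', prepend. Next row=LF[13]=17
  step 15: row=17, L[17]='r', prepend. Next row=LF[17]=7
  step 16: row=7, L[7]='r', prepend. Next row=LF[7]=3
  step 17: row=3, L[3]='s', prepend. Next row=LF[3]=12
  step 18: row=12, L[12]='r', prepend. Next row=LF[12]=6
  step 19: row=6, L[6]='r', prepend. Next row=LF[6]=2
  step 20: row=2, L[2]='s', prepend. Next row=LF[2]=11
  step 21: row=11, L[11]='t', prepend. Next row=LF[11]=16
  step 22: row=16, L[16]='t', prepend. Next row=LF[16]=20
Reversed output: ttsrrsrrtsrrttsrrrttt$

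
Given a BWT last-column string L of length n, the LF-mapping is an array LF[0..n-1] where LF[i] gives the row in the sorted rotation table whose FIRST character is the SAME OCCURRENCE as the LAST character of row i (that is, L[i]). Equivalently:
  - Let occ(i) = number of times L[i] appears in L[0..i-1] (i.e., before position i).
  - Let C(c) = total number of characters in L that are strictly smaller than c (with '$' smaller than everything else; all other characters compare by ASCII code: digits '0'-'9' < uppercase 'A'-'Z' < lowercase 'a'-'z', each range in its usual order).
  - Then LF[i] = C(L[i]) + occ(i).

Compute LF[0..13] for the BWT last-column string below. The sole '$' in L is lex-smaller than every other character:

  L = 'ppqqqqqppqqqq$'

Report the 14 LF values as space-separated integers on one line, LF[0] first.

Char counts: '$':1, 'p':4, 'q':9
C (first-col start): C('$')=0, C('p')=1, C('q')=5
L[0]='p': occ=0, LF[0]=C('p')+0=1+0=1
L[1]='p': occ=1, LF[1]=C('p')+1=1+1=2
L[2]='q': occ=0, LF[2]=C('q')+0=5+0=5
L[3]='q': occ=1, LF[3]=C('q')+1=5+1=6
L[4]='q': occ=2, LF[4]=C('q')+2=5+2=7
L[5]='q': occ=3, LF[5]=C('q')+3=5+3=8
L[6]='q': occ=4, LF[6]=C('q')+4=5+4=9
L[7]='p': occ=2, LF[7]=C('p')+2=1+2=3
L[8]='p': occ=3, LF[8]=C('p')+3=1+3=4
L[9]='q': occ=5, LF[9]=C('q')+5=5+5=10
L[10]='q': occ=6, LF[10]=C('q')+6=5+6=11
L[11]='q': occ=7, LF[11]=C('q')+7=5+7=12
L[12]='q': occ=8, LF[12]=C('q')+8=5+8=13
L[13]='$': occ=0, LF[13]=C('$')+0=0+0=0

Answer: 1 2 5 6 7 8 9 3 4 10 11 12 13 0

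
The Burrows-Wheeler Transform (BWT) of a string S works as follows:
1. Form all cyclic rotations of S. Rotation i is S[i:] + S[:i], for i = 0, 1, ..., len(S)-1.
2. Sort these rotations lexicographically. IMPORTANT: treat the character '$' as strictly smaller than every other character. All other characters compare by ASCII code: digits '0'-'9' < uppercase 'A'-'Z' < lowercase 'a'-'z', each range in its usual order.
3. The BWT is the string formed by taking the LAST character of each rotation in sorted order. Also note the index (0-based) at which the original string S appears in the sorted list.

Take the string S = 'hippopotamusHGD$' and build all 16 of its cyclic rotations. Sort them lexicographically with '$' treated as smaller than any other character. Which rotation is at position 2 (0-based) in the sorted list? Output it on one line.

All 16 rotations (rotation i = S[i:]+S[:i]):
  rot[0] = hippopotamusHGD$
  rot[1] = ippopotamusHGD$h
  rot[2] = ppopotamusHGD$hi
  rot[3] = popotamusHGD$hip
  rot[4] = opotamusHGD$hipp
  rot[5] = potamusHGD$hippo
  rot[6] = otamusHGD$hippop
  rot[7] = tamusHGD$hippopo
  rot[8] = amusHGD$hippopot
  rot[9] = musHGD$hippopota
  rot[10] = usHGD$hippopotam
  rot[11] = sHGD$hippopotamu
  rot[12] = HGD$hippopotamus
  rot[13] = GD$hippopotamusH
  rot[14] = D$hippopotamusHG
  rot[15] = $hippopotamusHGD
Sorted (with $ < everything):
  sorted[0] = $hippopotamusHGD
  sorted[1] = D$hippopotamusHG
  sorted[2] = GD$hippopotamusH
  sorted[3] = HGD$hippopotamus
  sorted[4] = amusHGD$hippopot
  sorted[5] = hippopotamusHGD$
  sorted[6] = ippopotamusHGD$h
  sorted[7] = musHGD$hippopota
  sorted[8] = opotamusHGD$hipp
  sorted[9] = otamusHGD$hippop
  sorted[10] = popotamusHGD$hip
  sorted[11] = potamusHGD$hippo
  sorted[12] = ppopotamusHGD$hi
  sorted[13] = sHGD$hippopotamu
  sorted[14] = tamusHGD$hippopo
  sorted[15] = usHGD$hippopotam
sorted[2] = GD$hippopotamusH

Answer: GD$hippopotamusH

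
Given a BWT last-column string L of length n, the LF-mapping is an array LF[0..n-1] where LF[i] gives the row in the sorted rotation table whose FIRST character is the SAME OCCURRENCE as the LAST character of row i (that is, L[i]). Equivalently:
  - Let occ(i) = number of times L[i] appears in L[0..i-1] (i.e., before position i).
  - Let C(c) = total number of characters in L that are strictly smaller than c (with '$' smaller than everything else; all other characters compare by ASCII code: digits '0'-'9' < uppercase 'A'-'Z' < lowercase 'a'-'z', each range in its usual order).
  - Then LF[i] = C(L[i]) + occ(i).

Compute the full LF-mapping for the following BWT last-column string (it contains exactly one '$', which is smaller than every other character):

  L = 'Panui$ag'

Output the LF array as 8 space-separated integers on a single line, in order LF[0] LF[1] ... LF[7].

Answer: 1 2 6 7 5 0 3 4

Derivation:
Char counts: '$':1, 'P':1, 'a':2, 'g':1, 'i':1, 'n':1, 'u':1
C (first-col start): C('$')=0, C('P')=1, C('a')=2, C('g')=4, C('i')=5, C('n')=6, C('u')=7
L[0]='P': occ=0, LF[0]=C('P')+0=1+0=1
L[1]='a': occ=0, LF[1]=C('a')+0=2+0=2
L[2]='n': occ=0, LF[2]=C('n')+0=6+0=6
L[3]='u': occ=0, LF[3]=C('u')+0=7+0=7
L[4]='i': occ=0, LF[4]=C('i')+0=5+0=5
L[5]='$': occ=0, LF[5]=C('$')+0=0+0=0
L[6]='a': occ=1, LF[6]=C('a')+1=2+1=3
L[7]='g': occ=0, LF[7]=C('g')+0=4+0=4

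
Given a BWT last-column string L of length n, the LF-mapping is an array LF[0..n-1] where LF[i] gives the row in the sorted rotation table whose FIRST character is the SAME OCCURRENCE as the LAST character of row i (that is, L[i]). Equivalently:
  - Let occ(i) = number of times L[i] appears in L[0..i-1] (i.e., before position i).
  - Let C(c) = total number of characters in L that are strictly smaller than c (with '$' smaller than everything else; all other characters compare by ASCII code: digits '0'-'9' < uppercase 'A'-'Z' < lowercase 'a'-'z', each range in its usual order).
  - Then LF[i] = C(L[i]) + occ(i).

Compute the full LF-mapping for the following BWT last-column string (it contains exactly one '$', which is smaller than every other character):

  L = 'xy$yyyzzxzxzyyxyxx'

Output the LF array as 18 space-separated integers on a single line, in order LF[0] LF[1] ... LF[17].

Answer: 1 7 0 8 9 10 14 15 2 16 3 17 11 12 4 13 5 6

Derivation:
Char counts: '$':1, 'x':6, 'y':7, 'z':4
C (first-col start): C('$')=0, C('x')=1, C('y')=7, C('z')=14
L[0]='x': occ=0, LF[0]=C('x')+0=1+0=1
L[1]='y': occ=0, LF[1]=C('y')+0=7+0=7
L[2]='$': occ=0, LF[2]=C('$')+0=0+0=0
L[3]='y': occ=1, LF[3]=C('y')+1=7+1=8
L[4]='y': occ=2, LF[4]=C('y')+2=7+2=9
L[5]='y': occ=3, LF[5]=C('y')+3=7+3=10
L[6]='z': occ=0, LF[6]=C('z')+0=14+0=14
L[7]='z': occ=1, LF[7]=C('z')+1=14+1=15
L[8]='x': occ=1, LF[8]=C('x')+1=1+1=2
L[9]='z': occ=2, LF[9]=C('z')+2=14+2=16
L[10]='x': occ=2, LF[10]=C('x')+2=1+2=3
L[11]='z': occ=3, LF[11]=C('z')+3=14+3=17
L[12]='y': occ=4, LF[12]=C('y')+4=7+4=11
L[13]='y': occ=5, LF[13]=C('y')+5=7+5=12
L[14]='x': occ=3, LF[14]=C('x')+3=1+3=4
L[15]='y': occ=6, LF[15]=C('y')+6=7+6=13
L[16]='x': occ=4, LF[16]=C('x')+4=1+4=5
L[17]='x': occ=5, LF[17]=C('x')+5=1+5=6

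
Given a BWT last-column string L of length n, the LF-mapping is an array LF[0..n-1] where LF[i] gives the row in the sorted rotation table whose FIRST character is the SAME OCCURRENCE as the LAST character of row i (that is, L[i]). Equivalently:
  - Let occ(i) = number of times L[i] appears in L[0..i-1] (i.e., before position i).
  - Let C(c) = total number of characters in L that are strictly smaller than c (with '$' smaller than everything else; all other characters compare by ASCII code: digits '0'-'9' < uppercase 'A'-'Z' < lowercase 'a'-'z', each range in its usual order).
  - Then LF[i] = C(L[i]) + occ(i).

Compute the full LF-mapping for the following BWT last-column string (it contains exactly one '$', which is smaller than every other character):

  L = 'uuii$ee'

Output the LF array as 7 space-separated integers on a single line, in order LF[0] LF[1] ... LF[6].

Char counts: '$':1, 'e':2, 'i':2, 'u':2
C (first-col start): C('$')=0, C('e')=1, C('i')=3, C('u')=5
L[0]='u': occ=0, LF[0]=C('u')+0=5+0=5
L[1]='u': occ=1, LF[1]=C('u')+1=5+1=6
L[2]='i': occ=0, LF[2]=C('i')+0=3+0=3
L[3]='i': occ=1, LF[3]=C('i')+1=3+1=4
L[4]='$': occ=0, LF[4]=C('$')+0=0+0=0
L[5]='e': occ=0, LF[5]=C('e')+0=1+0=1
L[6]='e': occ=1, LF[6]=C('e')+1=1+1=2

Answer: 5 6 3 4 0 1 2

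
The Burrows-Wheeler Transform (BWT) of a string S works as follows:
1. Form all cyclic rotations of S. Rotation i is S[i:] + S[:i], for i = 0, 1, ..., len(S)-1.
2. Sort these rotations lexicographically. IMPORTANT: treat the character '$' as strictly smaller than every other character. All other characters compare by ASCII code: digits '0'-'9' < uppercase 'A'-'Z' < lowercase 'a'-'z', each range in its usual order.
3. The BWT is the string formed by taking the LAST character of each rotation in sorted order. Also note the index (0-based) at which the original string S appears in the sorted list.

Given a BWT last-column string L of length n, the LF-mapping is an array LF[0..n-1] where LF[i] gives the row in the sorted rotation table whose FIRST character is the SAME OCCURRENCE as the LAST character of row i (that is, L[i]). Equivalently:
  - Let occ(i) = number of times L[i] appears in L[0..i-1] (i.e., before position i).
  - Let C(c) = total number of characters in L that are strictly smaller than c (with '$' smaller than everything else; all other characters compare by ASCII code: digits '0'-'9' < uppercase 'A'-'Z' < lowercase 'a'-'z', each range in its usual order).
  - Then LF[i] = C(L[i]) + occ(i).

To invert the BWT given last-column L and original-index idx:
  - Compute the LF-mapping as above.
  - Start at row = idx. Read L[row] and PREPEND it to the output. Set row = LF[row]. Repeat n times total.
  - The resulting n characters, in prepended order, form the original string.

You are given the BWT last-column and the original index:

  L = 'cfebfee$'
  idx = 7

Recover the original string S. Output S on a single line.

LF mapping: 2 6 3 1 7 4 5 0
Walk LF starting at row 7, prepending L[row]:
  step 1: row=7, L[7]='$', prepend. Next row=LF[7]=0
  step 2: row=0, L[0]='c', prepend. Next row=LF[0]=2
  step 3: row=2, L[2]='e', prepend. Next row=LF[2]=3
  step 4: row=3, L[3]='b', prepend. Next row=LF[3]=1
  step 5: row=1, L[1]='f', prepend. Next row=LF[1]=6
  step 6: row=6, L[6]='e', prepend. Next row=LF[6]=5
  step 7: row=5, L[5]='e', prepend. Next row=LF[5]=4
  step 8: row=4, L[4]='f', prepend. Next row=LF[4]=7
Reversed output: feefbec$

Answer: feefbec$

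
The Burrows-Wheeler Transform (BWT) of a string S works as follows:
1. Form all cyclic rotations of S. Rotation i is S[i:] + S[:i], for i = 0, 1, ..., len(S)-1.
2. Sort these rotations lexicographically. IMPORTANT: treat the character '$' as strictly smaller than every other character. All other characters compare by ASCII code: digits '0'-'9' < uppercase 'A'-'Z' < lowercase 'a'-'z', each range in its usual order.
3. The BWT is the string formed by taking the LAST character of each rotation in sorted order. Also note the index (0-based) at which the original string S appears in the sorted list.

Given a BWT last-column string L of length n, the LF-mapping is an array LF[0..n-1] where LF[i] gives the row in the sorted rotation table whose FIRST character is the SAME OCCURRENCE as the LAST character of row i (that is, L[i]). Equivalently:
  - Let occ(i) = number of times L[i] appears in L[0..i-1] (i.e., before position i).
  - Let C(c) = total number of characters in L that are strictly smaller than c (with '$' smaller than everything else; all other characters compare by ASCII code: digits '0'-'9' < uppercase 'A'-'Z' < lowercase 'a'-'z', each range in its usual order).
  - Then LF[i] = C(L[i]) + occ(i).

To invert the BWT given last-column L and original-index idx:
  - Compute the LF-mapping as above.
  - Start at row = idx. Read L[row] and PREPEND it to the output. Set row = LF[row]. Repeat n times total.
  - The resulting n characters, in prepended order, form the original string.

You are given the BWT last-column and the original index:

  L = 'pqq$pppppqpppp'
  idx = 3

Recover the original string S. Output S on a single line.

LF mapping: 1 11 12 0 2 3 4 5 6 13 7 8 9 10
Walk LF starting at row 3, prepending L[row]:
  step 1: row=3, L[3]='$', prepend. Next row=LF[3]=0
  step 2: row=0, L[0]='p', prepend. Next row=LF[0]=1
  step 3: row=1, L[1]='q', prepend. Next row=LF[1]=11
  step 4: row=11, L[11]='p', prepend. Next row=LF[11]=8
  step 5: row=8, L[8]='p', prepend. Next row=LF[8]=6
  step 6: row=6, L[6]='p', prepend. Next row=LF[6]=4
  step 7: row=4, L[4]='p', prepend. Next row=LF[4]=2
  step 8: row=2, L[2]='q', prepend. Next row=LF[2]=12
  step 9: row=12, L[12]='p', prepend. Next row=LF[12]=9
  step 10: row=9, L[9]='q', prepend. Next row=LF[9]=13
  step 11: row=13, L[13]='p', prepend. Next row=LF[13]=10
  step 12: row=10, L[10]='p', prepend. Next row=LF[10]=7
  step 13: row=7, L[7]='p', prepend. Next row=LF[7]=5
  step 14: row=5, L[5]='p', prepend. Next row=LF[5]=3
Reversed output: ppppqpqppppqp$

Answer: ppppqpqppppqp$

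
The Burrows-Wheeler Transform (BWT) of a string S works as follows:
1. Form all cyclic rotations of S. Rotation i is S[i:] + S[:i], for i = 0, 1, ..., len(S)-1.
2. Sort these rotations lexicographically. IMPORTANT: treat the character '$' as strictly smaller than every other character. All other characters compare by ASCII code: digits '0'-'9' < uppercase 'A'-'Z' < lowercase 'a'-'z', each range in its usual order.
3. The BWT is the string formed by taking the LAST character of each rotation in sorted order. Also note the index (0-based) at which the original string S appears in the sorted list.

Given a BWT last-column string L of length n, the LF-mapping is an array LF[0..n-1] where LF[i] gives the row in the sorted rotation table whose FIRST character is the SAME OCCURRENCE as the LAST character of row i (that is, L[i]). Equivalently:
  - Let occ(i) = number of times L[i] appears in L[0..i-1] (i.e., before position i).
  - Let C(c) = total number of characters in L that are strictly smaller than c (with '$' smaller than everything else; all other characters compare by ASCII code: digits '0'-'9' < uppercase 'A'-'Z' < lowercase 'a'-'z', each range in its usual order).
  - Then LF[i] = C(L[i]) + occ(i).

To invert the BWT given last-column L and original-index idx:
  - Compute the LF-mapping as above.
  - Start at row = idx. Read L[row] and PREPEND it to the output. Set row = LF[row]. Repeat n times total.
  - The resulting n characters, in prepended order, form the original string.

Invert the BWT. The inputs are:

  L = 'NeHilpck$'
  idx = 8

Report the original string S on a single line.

Answer: pickleHN$

Derivation:
LF mapping: 2 4 1 5 7 8 3 6 0
Walk LF starting at row 8, prepending L[row]:
  step 1: row=8, L[8]='$', prepend. Next row=LF[8]=0
  step 2: row=0, L[0]='N', prepend. Next row=LF[0]=2
  step 3: row=2, L[2]='H', prepend. Next row=LF[2]=1
  step 4: row=1, L[1]='e', prepend. Next row=LF[1]=4
  step 5: row=4, L[4]='l', prepend. Next row=LF[4]=7
  step 6: row=7, L[7]='k', prepend. Next row=LF[7]=6
  step 7: row=6, L[6]='c', prepend. Next row=LF[6]=3
  step 8: row=3, L[3]='i', prepend. Next row=LF[3]=5
  step 9: row=5, L[5]='p', prepend. Next row=LF[5]=8
Reversed output: pickleHN$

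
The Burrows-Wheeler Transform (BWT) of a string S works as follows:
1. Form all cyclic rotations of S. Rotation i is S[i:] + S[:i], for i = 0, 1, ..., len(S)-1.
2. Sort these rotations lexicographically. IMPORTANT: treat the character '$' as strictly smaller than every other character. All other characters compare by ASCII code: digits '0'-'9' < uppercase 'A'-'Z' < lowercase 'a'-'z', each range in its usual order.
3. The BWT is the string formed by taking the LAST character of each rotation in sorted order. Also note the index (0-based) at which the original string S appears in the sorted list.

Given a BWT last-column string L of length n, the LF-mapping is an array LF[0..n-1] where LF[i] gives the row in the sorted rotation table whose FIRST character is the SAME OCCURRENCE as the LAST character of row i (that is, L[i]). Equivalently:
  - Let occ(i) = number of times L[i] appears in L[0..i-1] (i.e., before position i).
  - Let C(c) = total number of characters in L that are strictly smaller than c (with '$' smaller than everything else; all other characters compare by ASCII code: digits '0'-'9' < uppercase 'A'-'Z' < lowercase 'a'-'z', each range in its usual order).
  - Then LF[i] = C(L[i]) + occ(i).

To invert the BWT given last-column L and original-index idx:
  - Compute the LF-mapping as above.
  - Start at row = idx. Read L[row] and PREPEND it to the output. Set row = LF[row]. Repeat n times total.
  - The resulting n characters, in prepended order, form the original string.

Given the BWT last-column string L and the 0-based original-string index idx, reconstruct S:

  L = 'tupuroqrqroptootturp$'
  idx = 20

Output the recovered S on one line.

Answer: utttrqqprpuoruoporot$

Derivation:
LF mapping: 14 18 5 19 10 1 8 11 9 12 2 6 15 3 4 16 17 20 13 7 0
Walk LF starting at row 20, prepending L[row]:
  step 1: row=20, L[20]='$', prepend. Next row=LF[20]=0
  step 2: row=0, L[0]='t', prepend. Next row=LF[0]=14
  step 3: row=14, L[14]='o', prepend. Next row=LF[14]=4
  step 4: row=4, L[4]='r', prepend. Next row=LF[4]=10
  step 5: row=10, L[10]='o', prepend. Next row=LF[10]=2
  step 6: row=2, L[2]='p', prepend. Next row=LF[2]=5
  step 7: row=5, L[5]='o', prepend. Next row=LF[5]=1
  step 8: row=1, L[1]='u', prepend. Next row=LF[1]=18
  step 9: row=18, L[18]='r', prepend. Next row=LF[18]=13
  step 10: row=13, L[13]='o', prepend. Next row=LF[13]=3
  step 11: row=3, L[3]='u', prepend. Next row=LF[3]=19
  step 12: row=19, L[19]='p', prepend. Next row=LF[19]=7
  step 13: row=7, L[7]='r', prepend. Next row=LF[7]=11
  step 14: row=11, L[11]='p', prepend. Next row=LF[11]=6
  step 15: row=6, L[6]='q', prepend. Next row=LF[6]=8
  step 16: row=8, L[8]='q', prepend. Next row=LF[8]=9
  step 17: row=9, L[9]='r', prepend. Next row=LF[9]=12
  step 18: row=12, L[12]='t', prepend. Next row=LF[12]=15
  step 19: row=15, L[15]='t', prepend. Next row=LF[15]=16
  step 20: row=16, L[16]='t', prepend. Next row=LF[16]=17
  step 21: row=17, L[17]='u', prepend. Next row=LF[17]=20
Reversed output: utttrqqprpuoruoporot$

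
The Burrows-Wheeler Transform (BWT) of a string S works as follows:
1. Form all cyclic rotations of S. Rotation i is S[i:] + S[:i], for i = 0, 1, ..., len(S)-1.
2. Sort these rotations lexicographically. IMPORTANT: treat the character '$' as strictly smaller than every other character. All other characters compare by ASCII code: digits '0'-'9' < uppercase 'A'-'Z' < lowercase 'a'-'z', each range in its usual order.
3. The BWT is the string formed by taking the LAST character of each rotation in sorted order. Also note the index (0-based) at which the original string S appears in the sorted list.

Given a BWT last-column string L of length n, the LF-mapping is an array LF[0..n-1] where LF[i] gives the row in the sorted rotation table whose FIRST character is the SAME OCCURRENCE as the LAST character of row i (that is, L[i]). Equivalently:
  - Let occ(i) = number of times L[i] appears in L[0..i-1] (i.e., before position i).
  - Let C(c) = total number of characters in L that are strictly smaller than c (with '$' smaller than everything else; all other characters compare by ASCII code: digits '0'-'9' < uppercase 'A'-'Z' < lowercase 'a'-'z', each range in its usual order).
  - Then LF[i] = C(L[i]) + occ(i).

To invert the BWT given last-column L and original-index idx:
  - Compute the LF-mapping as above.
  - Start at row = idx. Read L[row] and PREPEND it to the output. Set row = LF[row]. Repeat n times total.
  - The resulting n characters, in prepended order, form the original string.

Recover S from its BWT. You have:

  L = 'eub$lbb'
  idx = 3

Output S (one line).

Answer: bubble$

Derivation:
LF mapping: 4 6 1 0 5 2 3
Walk LF starting at row 3, prepending L[row]:
  step 1: row=3, L[3]='$', prepend. Next row=LF[3]=0
  step 2: row=0, L[0]='e', prepend. Next row=LF[0]=4
  step 3: row=4, L[4]='l', prepend. Next row=LF[4]=5
  step 4: row=5, L[5]='b', prepend. Next row=LF[5]=2
  step 5: row=2, L[2]='b', prepend. Next row=LF[2]=1
  step 6: row=1, L[1]='u', prepend. Next row=LF[1]=6
  step 7: row=6, L[6]='b', prepend. Next row=LF[6]=3
Reversed output: bubble$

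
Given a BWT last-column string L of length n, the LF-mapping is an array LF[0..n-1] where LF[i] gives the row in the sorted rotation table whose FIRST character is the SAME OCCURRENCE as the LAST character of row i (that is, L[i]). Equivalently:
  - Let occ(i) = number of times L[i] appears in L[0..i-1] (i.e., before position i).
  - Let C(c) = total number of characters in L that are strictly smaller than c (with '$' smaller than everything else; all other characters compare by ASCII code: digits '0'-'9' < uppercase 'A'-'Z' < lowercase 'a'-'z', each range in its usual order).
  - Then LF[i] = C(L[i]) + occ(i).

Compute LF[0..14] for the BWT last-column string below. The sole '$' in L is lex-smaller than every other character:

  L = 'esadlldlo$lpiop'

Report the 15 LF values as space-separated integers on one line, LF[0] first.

Char counts: '$':1, 'a':1, 'd':2, 'e':1, 'i':1, 'l':4, 'o':2, 'p':2, 's':1
C (first-col start): C('$')=0, C('a')=1, C('d')=2, C('e')=4, C('i')=5, C('l')=6, C('o')=10, C('p')=12, C('s')=14
L[0]='e': occ=0, LF[0]=C('e')+0=4+0=4
L[1]='s': occ=0, LF[1]=C('s')+0=14+0=14
L[2]='a': occ=0, LF[2]=C('a')+0=1+0=1
L[3]='d': occ=0, LF[3]=C('d')+0=2+0=2
L[4]='l': occ=0, LF[4]=C('l')+0=6+0=6
L[5]='l': occ=1, LF[5]=C('l')+1=6+1=7
L[6]='d': occ=1, LF[6]=C('d')+1=2+1=3
L[7]='l': occ=2, LF[7]=C('l')+2=6+2=8
L[8]='o': occ=0, LF[8]=C('o')+0=10+0=10
L[9]='$': occ=0, LF[9]=C('$')+0=0+0=0
L[10]='l': occ=3, LF[10]=C('l')+3=6+3=9
L[11]='p': occ=0, LF[11]=C('p')+0=12+0=12
L[12]='i': occ=0, LF[12]=C('i')+0=5+0=5
L[13]='o': occ=1, LF[13]=C('o')+1=10+1=11
L[14]='p': occ=1, LF[14]=C('p')+1=12+1=13

Answer: 4 14 1 2 6 7 3 8 10 0 9 12 5 11 13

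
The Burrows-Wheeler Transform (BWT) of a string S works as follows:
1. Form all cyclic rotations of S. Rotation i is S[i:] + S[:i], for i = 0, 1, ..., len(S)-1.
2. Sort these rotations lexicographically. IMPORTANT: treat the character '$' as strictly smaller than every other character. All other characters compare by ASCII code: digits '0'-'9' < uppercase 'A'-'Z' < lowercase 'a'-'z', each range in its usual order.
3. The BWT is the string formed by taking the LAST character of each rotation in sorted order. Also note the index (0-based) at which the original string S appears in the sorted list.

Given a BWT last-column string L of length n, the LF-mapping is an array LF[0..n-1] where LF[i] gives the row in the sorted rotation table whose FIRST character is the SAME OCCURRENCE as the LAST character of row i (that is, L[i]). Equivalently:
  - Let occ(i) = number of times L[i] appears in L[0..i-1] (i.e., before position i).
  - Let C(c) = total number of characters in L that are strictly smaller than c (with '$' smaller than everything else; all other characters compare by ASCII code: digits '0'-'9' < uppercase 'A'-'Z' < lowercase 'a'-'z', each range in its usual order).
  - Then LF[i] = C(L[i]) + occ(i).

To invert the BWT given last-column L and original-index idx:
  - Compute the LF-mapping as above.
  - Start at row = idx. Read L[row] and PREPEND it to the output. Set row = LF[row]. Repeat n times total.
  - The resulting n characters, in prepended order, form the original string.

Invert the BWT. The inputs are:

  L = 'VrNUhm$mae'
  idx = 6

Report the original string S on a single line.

LF mapping: 3 9 1 2 6 7 0 8 4 5
Walk LF starting at row 6, prepending L[row]:
  step 1: row=6, L[6]='$', prepend. Next row=LF[6]=0
  step 2: row=0, L[0]='V', prepend. Next row=LF[0]=3
  step 3: row=3, L[3]='U', prepend. Next row=LF[3]=2
  step 4: row=2, L[2]='N', prepend. Next row=LF[2]=1
  step 5: row=1, L[1]='r', prepend. Next row=LF[1]=9
  step 6: row=9, L[9]='e', prepend. Next row=LF[9]=5
  step 7: row=5, L[5]='m', prepend. Next row=LF[5]=7
  step 8: row=7, L[7]='m', prepend. Next row=LF[7]=8
  step 9: row=8, L[8]='a', prepend. Next row=LF[8]=4
  step 10: row=4, L[4]='h', prepend. Next row=LF[4]=6
Reversed output: hammerNUV$

Answer: hammerNUV$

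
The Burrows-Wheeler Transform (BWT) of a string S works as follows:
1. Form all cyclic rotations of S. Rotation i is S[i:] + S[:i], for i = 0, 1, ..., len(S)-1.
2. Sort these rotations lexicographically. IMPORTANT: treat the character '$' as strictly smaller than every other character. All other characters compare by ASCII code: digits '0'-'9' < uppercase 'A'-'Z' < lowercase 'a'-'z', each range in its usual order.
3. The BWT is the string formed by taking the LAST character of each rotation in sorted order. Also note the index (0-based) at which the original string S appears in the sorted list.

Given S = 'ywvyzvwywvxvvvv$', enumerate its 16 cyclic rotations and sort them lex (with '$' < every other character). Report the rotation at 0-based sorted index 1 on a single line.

Answer: v$ywvyzvwywvxvvv

Derivation:
All 16 rotations (rotation i = S[i:]+S[:i]):
  rot[0] = ywvyzvwywvxvvvv$
  rot[1] = wvyzvwywvxvvvv$y
  rot[2] = vyzvwywvxvvvv$yw
  rot[3] = yzvwywvxvvvv$ywv
  rot[4] = zvwywvxvvvv$ywvy
  rot[5] = vwywvxvvvv$ywvyz
  rot[6] = wywvxvvvv$ywvyzv
  rot[7] = ywvxvvvv$ywvyzvw
  rot[8] = wvxvvvv$ywvyzvwy
  rot[9] = vxvvvv$ywvyzvwyw
  rot[10] = xvvvv$ywvyzvwywv
  rot[11] = vvvv$ywvyzvwywvx
  rot[12] = vvv$ywvyzvwywvxv
  rot[13] = vv$ywvyzvwywvxvv
  rot[14] = v$ywvyzvwywvxvvv
  rot[15] = $ywvyzvwywvxvvvv
Sorted (with $ < everything):
  sorted[0] = $ywvyzvwywvxvvvv
  sorted[1] = v$ywvyzvwywvxvvv
  sorted[2] = vv$ywvyzvwywvxvv
  sorted[3] = vvv$ywvyzvwywvxv
  sorted[4] = vvvv$ywvyzvwywvx
  sorted[5] = vwywvxvvvv$ywvyz
  sorted[6] = vxvvvv$ywvyzvwyw
  sorted[7] = vyzvwywvxvvvv$yw
  sorted[8] = wvxvvvv$ywvyzvwy
  sorted[9] = wvyzvwywvxvvvv$y
  sorted[10] = wywvxvvvv$ywvyzv
  sorted[11] = xvvvv$ywvyzvwywv
  sorted[12] = ywvxvvvv$ywvyzvw
  sorted[13] = ywvyzvwywvxvvvv$
  sorted[14] = yzvwywvxvvvv$ywv
  sorted[15] = zvwywvxvvvv$ywvy
sorted[1] = v$ywvyzvwywvxvvv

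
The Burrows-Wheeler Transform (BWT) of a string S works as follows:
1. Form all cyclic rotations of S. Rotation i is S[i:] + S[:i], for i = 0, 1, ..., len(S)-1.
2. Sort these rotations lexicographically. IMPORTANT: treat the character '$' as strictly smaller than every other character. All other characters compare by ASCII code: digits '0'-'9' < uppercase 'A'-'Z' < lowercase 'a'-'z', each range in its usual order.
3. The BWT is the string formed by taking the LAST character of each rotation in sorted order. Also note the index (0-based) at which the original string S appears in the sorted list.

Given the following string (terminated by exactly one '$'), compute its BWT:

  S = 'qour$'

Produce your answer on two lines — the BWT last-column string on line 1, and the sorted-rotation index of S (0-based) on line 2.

Answer: rq$uo
2

Derivation:
All 5 rotations (rotation i = S[i:]+S[:i]):
  rot[0] = qour$
  rot[1] = our$q
  rot[2] = ur$qo
  rot[3] = r$qou
  rot[4] = $qour
Sorted (with $ < everything):
  sorted[0] = $qour  (last char: 'r')
  sorted[1] = our$q  (last char: 'q')
  sorted[2] = qour$  (last char: '$')
  sorted[3] = r$qou  (last char: 'u')
  sorted[4] = ur$qo  (last char: 'o')
Last column: rq$uo
Original string S is at sorted index 2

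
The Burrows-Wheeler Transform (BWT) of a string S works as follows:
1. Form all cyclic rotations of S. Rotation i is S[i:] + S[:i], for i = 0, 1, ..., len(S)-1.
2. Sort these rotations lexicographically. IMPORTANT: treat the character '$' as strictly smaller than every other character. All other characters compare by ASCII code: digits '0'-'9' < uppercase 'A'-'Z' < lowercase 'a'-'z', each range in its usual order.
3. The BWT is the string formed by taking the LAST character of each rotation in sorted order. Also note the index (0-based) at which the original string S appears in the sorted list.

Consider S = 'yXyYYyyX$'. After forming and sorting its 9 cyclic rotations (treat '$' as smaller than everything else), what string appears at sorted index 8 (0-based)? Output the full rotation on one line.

All 9 rotations (rotation i = S[i:]+S[:i]):
  rot[0] = yXyYYyyX$
  rot[1] = XyYYyyX$y
  rot[2] = yYYyyX$yX
  rot[3] = YYyyX$yXy
  rot[4] = YyyX$yXyY
  rot[5] = yyX$yXyYY
  rot[6] = yX$yXyYYy
  rot[7] = X$yXyYYyy
  rot[8] = $yXyYYyyX
Sorted (with $ < everything):
  sorted[0] = $yXyYYyyX
  sorted[1] = X$yXyYYyy
  sorted[2] = XyYYyyX$y
  sorted[3] = YYyyX$yXy
  sorted[4] = YyyX$yXyY
  sorted[5] = yX$yXyYYy
  sorted[6] = yXyYYyyX$
  sorted[7] = yYYyyX$yX
  sorted[8] = yyX$yXyYY
sorted[8] = yyX$yXyYY

Answer: yyX$yXyYY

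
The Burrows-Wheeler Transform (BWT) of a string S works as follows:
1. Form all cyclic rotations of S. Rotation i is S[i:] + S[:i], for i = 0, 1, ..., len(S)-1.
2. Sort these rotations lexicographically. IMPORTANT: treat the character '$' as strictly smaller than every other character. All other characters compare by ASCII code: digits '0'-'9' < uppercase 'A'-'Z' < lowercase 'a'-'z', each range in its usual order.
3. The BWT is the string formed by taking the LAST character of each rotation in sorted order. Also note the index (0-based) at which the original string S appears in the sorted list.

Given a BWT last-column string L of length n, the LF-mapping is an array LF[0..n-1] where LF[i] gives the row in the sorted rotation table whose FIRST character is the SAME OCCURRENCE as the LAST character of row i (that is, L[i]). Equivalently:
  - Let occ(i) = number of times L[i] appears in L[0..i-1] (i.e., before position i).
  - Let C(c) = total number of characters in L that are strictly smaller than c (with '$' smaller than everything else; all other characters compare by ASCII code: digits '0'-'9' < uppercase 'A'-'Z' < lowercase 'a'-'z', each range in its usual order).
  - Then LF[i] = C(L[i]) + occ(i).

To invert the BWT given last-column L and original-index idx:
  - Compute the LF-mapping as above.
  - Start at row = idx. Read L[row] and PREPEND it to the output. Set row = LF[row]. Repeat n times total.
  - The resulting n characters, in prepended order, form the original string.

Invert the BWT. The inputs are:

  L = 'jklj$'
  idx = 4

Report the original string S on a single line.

LF mapping: 1 3 4 2 0
Walk LF starting at row 4, prepending L[row]:
  step 1: row=4, L[4]='$', prepend. Next row=LF[4]=0
  step 2: row=0, L[0]='j', prepend. Next row=LF[0]=1
  step 3: row=1, L[1]='k', prepend. Next row=LF[1]=3
  step 4: row=3, L[3]='j', prepend. Next row=LF[3]=2
  step 5: row=2, L[2]='l', prepend. Next row=LF[2]=4
Reversed output: ljkj$

Answer: ljkj$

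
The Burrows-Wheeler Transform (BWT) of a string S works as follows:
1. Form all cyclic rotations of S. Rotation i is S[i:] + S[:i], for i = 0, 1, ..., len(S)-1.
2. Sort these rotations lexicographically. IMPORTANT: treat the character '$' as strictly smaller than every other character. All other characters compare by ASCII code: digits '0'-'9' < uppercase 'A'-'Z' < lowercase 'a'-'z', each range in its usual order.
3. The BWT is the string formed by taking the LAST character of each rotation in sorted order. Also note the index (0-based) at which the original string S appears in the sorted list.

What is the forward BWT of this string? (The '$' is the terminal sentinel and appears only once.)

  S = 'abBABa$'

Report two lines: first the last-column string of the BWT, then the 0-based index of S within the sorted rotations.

All 7 rotations (rotation i = S[i:]+S[:i]):
  rot[0] = abBABa$
  rot[1] = bBABa$a
  rot[2] = BABa$ab
  rot[3] = ABa$abB
  rot[4] = Ba$abBA
  rot[5] = a$abBAB
  rot[6] = $abBABa
Sorted (with $ < everything):
  sorted[0] = $abBABa  (last char: 'a')
  sorted[1] = ABa$abB  (last char: 'B')
  sorted[2] = BABa$ab  (last char: 'b')
  sorted[3] = Ba$abBA  (last char: 'A')
  sorted[4] = a$abBAB  (last char: 'B')
  sorted[5] = abBABa$  (last char: '$')
  sorted[6] = bBABa$a  (last char: 'a')
Last column: aBbAB$a
Original string S is at sorted index 5

Answer: aBbAB$a
5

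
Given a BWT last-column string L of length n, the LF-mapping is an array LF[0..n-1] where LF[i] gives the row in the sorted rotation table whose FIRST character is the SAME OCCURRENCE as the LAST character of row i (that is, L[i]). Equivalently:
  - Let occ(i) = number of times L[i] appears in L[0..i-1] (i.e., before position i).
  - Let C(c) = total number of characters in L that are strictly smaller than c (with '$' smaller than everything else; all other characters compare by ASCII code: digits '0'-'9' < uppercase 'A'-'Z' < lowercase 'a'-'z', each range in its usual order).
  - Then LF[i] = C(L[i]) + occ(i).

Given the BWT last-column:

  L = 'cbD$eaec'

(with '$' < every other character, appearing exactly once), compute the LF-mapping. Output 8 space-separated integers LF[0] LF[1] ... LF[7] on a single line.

Char counts: '$':1, 'D':1, 'a':1, 'b':1, 'c':2, 'e':2
C (first-col start): C('$')=0, C('D')=1, C('a')=2, C('b')=3, C('c')=4, C('e')=6
L[0]='c': occ=0, LF[0]=C('c')+0=4+0=4
L[1]='b': occ=0, LF[1]=C('b')+0=3+0=3
L[2]='D': occ=0, LF[2]=C('D')+0=1+0=1
L[3]='$': occ=0, LF[3]=C('$')+0=0+0=0
L[4]='e': occ=0, LF[4]=C('e')+0=6+0=6
L[5]='a': occ=0, LF[5]=C('a')+0=2+0=2
L[6]='e': occ=1, LF[6]=C('e')+1=6+1=7
L[7]='c': occ=1, LF[7]=C('c')+1=4+1=5

Answer: 4 3 1 0 6 2 7 5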